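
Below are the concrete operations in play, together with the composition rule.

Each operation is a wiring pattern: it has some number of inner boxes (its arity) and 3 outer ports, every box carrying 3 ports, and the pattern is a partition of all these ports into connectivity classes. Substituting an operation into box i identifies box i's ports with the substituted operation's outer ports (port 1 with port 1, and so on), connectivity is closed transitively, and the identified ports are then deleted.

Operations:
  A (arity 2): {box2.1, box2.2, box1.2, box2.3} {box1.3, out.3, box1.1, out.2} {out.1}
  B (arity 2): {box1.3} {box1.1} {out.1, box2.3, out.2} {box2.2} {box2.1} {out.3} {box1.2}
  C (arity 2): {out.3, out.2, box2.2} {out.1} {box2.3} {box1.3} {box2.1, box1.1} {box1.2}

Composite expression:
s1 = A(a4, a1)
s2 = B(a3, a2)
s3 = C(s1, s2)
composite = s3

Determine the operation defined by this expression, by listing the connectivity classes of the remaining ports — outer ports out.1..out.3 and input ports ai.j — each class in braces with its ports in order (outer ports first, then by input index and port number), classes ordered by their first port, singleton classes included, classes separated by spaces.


{out.1} {out.2, out.3, a2.3} {a1.1, a1.2, a1.3, a4.2} {a2.1} {a2.2} {a3.1} {a3.2} {a3.3} {a4.1, a4.3}

Substituting into C glues patterns; closure does the rest.
composing A on (a4, a1), with out.j its own outer ports: {out.1} {out.2, out.3, a4.1, a4.3} {a1.1, a1.2, a1.3, a4.2}
composing B on (a3, a2), with out.j its own outer ports: {out.1, out.2, a2.3} {out.3} {a2.1} {a2.2} {a3.1} {a3.2} {a3.3}
composing C on (a4, a1, a3, a2), with out.j its own outer ports: {out.1} {out.2, out.3, a2.3} {a1.1, a1.2, a1.3, a4.2} {a2.1} {a2.2} {a3.1} {a3.2} {a3.3} {a4.1, a4.3}


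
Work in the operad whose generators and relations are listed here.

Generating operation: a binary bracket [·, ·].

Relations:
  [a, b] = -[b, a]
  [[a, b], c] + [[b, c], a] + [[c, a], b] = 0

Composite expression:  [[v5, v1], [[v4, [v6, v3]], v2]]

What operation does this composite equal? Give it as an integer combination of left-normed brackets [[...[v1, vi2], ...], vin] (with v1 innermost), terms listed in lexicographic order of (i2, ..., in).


Expand each bracket as ab - ba; the v1-initial words give the coefficients.
Composite bracket: [[v5, v1], [[v4, [v6, v3]], v2]]
Under [a, b] = ab - ba we get 32 signed associative words (2^5 = 32).
Coefficients come from the v1-initial words:
  v1v5v2v3v6v4 (sign +1) contributes +[[[[[v1, v5], v2], v3], v6], v4]
  v1v5v2v4v3v6 (sign -1) contributes -[[[[[v1, v5], v2], v4], v3], v6]
  v1v5v2v4v6v3 (sign +1) contributes +[[[[[v1, v5], v2], v4], v6], v3]
  v1v5v2v6v3v4 (sign -1) contributes -[[[[[v1, v5], v2], v6], v3], v4]
  v1v5v3v6v4v2 (sign -1) contributes -[[[[[v1, v5], v3], v6], v4], v2]
  v1v5v4v3v6v2 (sign +1) contributes +[[[[[v1, v5], v4], v3], v6], v2]
  v1v5v4v6v3v2 (sign -1) contributes -[[[[[v1, v5], v4], v6], v3], v2]
  v1v5v6v3v4v2 (sign +1) contributes +[[[[[v1, v5], v6], v3], v4], v2]

[[[[[v1, v5], v2], v3], v6], v4] - [[[[[v1, v5], v2], v4], v3], v6] + [[[[[v1, v5], v2], v4], v6], v3] - [[[[[v1, v5], v2], v6], v3], v4] - [[[[[v1, v5], v3], v6], v4], v2] + [[[[[v1, v5], v4], v3], v6], v2] - [[[[[v1, v5], v4], v6], v3], v2] + [[[[[v1, v5], v6], v3], v4], v2]


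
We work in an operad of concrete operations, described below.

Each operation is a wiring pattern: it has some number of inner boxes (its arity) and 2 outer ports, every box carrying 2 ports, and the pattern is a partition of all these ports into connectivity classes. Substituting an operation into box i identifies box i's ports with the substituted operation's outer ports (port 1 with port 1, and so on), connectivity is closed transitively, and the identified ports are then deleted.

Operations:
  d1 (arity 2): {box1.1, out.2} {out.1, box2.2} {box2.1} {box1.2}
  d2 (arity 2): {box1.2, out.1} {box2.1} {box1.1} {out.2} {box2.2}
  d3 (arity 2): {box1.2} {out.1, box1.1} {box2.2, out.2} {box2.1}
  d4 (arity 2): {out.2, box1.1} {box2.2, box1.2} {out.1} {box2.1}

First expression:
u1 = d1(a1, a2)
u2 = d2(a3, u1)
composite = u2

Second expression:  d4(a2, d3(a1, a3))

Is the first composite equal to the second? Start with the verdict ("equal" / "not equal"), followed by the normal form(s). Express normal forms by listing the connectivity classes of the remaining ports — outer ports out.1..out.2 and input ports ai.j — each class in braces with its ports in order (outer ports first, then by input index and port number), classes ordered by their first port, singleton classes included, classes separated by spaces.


not equal; the first gives {out.1, a3.2} {out.2} {a1.1} {a1.2} {a2.1} {a2.2} {a3.1} and the second {out.1} {out.2, a2.1} {a1.1} {a1.2} {a2.2, a3.2} {a3.1}

The first composite normalizes to {out.1, a3.2} {out.2} {a1.1} {a1.2} {a2.1} {a2.2} {a3.1}
The second composite normalizes to {out.1} {out.2, a2.1} {a1.1} {a1.2} {a2.2, a3.2} {a3.1}
The normal forms differ: not equal.


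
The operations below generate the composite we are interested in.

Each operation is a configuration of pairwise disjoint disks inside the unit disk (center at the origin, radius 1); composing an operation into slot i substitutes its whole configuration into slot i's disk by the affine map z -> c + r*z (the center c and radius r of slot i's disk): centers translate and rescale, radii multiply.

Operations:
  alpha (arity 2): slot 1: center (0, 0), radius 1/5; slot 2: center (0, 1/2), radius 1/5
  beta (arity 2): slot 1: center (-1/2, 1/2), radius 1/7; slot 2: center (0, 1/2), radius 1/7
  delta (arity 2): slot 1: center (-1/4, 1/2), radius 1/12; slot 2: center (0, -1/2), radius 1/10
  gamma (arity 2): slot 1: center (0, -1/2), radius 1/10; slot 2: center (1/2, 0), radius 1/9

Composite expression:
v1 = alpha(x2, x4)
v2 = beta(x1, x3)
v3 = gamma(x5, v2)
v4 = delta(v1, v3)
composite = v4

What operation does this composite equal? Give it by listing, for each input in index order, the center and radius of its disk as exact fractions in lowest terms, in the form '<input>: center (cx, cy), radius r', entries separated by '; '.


x1: center (2/45, -89/180), radius 1/630; x2: center (-1/4, 1/2), radius 1/60; x3: center (1/20, -89/180), radius 1/630; x4: center (-1/4, 13/24), radius 1/60; x5: center (0, -11/20), radius 1/100

Nesting under delta composes maps z -> c + r*z down each x-path.
input x2: applying the 2 nested substitutions gives center (-1/4, 1/2), radius 1/60
input x4: applying the 2 nested substitutions gives center (-1/4, 13/24), radius 1/60
input x5: applying the 2 nested substitutions gives center (0, -11/20), radius 1/100
input x1: applying the 3 nested substitutions gives center (2/45, -89/180), radius 1/630
input x3: applying the 3 nested substitutions gives center (1/20, -89/180), radius 1/630


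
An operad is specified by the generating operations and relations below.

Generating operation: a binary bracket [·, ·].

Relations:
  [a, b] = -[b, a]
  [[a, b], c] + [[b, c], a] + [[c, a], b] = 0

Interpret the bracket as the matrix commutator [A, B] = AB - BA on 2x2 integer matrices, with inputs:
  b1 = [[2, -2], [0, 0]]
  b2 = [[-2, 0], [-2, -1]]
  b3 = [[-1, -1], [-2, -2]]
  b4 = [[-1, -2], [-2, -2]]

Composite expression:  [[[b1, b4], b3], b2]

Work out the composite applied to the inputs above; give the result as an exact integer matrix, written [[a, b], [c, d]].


[[12, -6], [12, -12]]

[b1, b4] = [[4, -2], [4, -4]]
[[b1, b4], b3] = [[8, -6], [20, -8]]
[[[b1, b4], b3], b2] = [[12, -6], [12, -12]]


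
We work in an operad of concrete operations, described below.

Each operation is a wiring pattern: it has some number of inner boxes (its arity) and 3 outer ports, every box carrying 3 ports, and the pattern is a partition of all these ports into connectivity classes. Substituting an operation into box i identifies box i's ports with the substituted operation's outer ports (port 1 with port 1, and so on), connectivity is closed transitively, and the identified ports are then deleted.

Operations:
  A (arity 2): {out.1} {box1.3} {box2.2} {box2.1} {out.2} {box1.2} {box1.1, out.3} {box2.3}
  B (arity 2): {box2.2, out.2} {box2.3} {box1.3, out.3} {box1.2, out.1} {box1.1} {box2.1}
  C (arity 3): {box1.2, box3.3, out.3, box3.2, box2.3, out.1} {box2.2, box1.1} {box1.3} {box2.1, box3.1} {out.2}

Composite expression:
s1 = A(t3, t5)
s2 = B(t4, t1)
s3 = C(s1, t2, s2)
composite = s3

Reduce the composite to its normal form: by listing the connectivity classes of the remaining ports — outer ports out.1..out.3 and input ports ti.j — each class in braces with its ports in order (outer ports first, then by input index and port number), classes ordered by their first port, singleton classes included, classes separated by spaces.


Two ports join when wires chain via C-identified ports.
stage A: inputs (t3, t5), connectivity {out.1} {out.2} {out.3, t3.1} {t3.2} {t3.3} {t5.1} {t5.2} {t5.3}, out.j its boundary
stage B: inputs (t4, t1), connectivity {out.1, t4.2} {out.2, t1.2} {out.3, t4.3} {t1.1} {t1.3} {t4.1}, out.j its boundary
stage C: inputs (t3, t5, t2, t4, t1), connectivity {out.1, out.3, t1.2, t2.3, t4.3} {out.2} {t1.1} {t1.3} {t2.1, t4.2} {t2.2} {t3.1} {t3.2} {t3.3} {t4.1} {t5.1} {t5.2} {t5.3}, out.j its boundary

{out.1, out.3, t1.2, t2.3, t4.3} {out.2} {t1.1} {t1.3} {t2.1, t4.2} {t2.2} {t3.1} {t3.2} {t3.3} {t4.1} {t5.1} {t5.2} {t5.3}


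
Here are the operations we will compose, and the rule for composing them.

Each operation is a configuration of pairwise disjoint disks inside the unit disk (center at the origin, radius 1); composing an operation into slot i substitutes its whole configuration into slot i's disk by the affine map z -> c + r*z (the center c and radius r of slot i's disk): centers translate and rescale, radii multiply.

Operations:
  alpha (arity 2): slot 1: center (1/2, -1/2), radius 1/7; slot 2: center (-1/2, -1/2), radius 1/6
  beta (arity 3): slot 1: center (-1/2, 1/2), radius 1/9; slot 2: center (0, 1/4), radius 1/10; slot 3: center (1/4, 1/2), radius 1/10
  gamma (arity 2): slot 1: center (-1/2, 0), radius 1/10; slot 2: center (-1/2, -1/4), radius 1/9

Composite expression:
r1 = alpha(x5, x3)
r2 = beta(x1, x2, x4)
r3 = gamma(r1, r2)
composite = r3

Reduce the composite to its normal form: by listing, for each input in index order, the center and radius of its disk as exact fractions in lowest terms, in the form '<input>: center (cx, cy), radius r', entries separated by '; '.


x1: center (-5/9, -7/36), radius 1/81; x2: center (-1/2, -2/9), radius 1/90; x3: center (-11/20, -1/20), radius 1/60; x4: center (-17/36, -7/36), radius 1/90; x5: center (-9/20, -1/20), radius 1/70

Follow each x-input down from gamma: c' goes to c + r*c', radius to r*r'.
x5 passes through 2 substitutions, ending at center (-9/20, -1/20), radius 1/70
x3 passes through 2 substitutions, ending at center (-11/20, -1/20), radius 1/60
x1 passes through 2 substitutions, ending at center (-5/9, -7/36), radius 1/81
x2 passes through 2 substitutions, ending at center (-1/2, -2/9), radius 1/90
x4 passes through 2 substitutions, ending at center (-17/36, -7/36), radius 1/90


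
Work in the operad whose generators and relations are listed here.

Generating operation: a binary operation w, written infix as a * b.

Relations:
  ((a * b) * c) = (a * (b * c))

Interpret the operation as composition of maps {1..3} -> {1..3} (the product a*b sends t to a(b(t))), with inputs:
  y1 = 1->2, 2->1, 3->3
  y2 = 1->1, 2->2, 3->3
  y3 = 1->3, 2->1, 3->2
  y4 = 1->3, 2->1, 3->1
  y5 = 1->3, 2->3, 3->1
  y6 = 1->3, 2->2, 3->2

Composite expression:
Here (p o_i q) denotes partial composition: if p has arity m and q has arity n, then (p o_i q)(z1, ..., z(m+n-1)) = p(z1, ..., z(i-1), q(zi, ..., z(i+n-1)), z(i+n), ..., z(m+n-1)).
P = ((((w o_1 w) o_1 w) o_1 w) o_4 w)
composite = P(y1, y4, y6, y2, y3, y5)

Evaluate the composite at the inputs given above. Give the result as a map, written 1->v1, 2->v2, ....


1->2, 2->2, 3->2


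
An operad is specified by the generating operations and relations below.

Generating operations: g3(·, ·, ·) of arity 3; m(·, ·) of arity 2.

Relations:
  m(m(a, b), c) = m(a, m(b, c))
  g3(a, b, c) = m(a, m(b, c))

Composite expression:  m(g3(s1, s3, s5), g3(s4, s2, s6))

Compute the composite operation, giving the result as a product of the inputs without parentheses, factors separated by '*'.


Every regrouping of m is equal, so read the s-inputs in written order.
g3(s1, s3, s5) flattens to s1 * s3 * s5
g3(s4, s2, s6) flattens to s4 * s2 * s6
m(g3(s1, s3, s5), g3(s4, s2, s6)) flattens to s1 * s3 * s5 * s4 * s2 * s6

s1 * s3 * s5 * s4 * s2 * s6


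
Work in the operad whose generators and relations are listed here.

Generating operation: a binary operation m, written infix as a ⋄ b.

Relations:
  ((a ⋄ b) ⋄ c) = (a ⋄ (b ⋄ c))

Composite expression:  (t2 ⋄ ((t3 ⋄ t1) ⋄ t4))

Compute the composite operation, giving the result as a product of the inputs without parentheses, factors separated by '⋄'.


t2 ⋄ t3 ⋄ t1 ⋄ t4


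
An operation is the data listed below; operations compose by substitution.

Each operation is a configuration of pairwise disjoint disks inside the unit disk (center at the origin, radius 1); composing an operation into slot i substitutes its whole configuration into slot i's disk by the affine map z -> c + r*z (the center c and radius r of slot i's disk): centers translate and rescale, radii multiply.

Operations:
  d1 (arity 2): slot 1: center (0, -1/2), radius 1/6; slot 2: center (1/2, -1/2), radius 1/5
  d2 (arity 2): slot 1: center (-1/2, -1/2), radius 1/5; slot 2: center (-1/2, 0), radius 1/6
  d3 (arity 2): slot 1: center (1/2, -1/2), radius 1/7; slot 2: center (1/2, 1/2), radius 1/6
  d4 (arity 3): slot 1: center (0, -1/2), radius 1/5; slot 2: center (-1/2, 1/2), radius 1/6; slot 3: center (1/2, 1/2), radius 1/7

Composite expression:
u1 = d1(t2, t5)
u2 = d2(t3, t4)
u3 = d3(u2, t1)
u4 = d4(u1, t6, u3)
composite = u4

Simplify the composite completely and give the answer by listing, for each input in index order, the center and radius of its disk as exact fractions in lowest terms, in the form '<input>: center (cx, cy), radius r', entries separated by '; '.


t1: center (4/7, 4/7), radius 1/42; t2: center (0, -3/5), radius 1/30; t3: center (55/98, 41/98), radius 1/245; t4: center (55/98, 3/7), radius 1/294; t5: center (1/10, -3/5), radius 1/25; t6: center (-1/2, 1/2), radius 1/6

Nesting under d4 composes maps z -> c + r*z down each t-path.
input t2: applying the 2 nested substitutions gives center (0, -3/5), radius 1/30
input t5: applying the 2 nested substitutions gives center (1/10, -3/5), radius 1/25
input t6: applying the 1 nested substitution gives center (-1/2, 1/2), radius 1/6
input t3: applying the 3 nested substitutions gives center (55/98, 41/98), radius 1/245
input t4: applying the 3 nested substitutions gives center (55/98, 3/7), radius 1/294
input t1: applying the 2 nested substitutions gives center (4/7, 4/7), radius 1/42


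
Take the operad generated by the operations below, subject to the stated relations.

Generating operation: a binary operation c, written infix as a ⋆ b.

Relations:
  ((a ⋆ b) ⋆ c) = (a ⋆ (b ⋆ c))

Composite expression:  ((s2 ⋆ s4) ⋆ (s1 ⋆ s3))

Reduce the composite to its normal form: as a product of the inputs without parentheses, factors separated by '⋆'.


Associativity of c dissolves the nesting; only the s-input order survives.
(s2 ⋆ s4) flattens to s2 ⋆ s4
(s1 ⋆ s3) flattens to s1 ⋆ s3
((s2 ⋆ s4) ⋆ (s1 ⋆ s3)) flattens to s2 ⋆ s4 ⋆ s1 ⋆ s3

s2 ⋆ s4 ⋆ s1 ⋆ s3


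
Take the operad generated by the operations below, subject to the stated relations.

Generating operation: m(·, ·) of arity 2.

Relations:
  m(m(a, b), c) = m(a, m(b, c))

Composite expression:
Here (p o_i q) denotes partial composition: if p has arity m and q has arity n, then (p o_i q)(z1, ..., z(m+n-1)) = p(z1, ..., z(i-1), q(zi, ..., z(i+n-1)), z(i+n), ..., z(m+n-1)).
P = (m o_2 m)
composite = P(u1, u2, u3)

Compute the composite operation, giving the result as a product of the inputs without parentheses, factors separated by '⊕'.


u1 ⊕ u2 ⊕ u3

The m-tree's shape is irrelevant; the u-reading-order decides.
m(u2, u3) spells out as u2 ⊕ u3
m(u1, m(u2, u3)) spells out as u1 ⊕ u2 ⊕ u3


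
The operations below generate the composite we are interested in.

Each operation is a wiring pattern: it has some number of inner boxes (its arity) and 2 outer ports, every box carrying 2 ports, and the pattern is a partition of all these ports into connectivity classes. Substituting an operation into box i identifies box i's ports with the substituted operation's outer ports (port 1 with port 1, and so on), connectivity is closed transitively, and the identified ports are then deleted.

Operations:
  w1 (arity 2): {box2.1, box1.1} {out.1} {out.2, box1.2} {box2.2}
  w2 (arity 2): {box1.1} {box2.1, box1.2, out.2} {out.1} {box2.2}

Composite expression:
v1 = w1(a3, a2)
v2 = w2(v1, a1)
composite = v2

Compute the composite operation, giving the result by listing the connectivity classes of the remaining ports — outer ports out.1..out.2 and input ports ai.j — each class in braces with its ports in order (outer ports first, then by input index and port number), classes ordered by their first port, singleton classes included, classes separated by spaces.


Connectivity passes through glued w2-boundaries; trace each wire chain.
stage w1: inputs (a3, a2), connectivity {out.1} {out.2, a3.2} {a2.1, a3.1} {a2.2}, out.j its boundary
stage w2: inputs (a3, a2, a1), connectivity {out.1} {out.2, a1.1, a3.2} {a1.2} {a2.1, a3.1} {a2.2}, out.j its boundary

{out.1} {out.2, a1.1, a3.2} {a1.2} {a2.1, a3.1} {a2.2}


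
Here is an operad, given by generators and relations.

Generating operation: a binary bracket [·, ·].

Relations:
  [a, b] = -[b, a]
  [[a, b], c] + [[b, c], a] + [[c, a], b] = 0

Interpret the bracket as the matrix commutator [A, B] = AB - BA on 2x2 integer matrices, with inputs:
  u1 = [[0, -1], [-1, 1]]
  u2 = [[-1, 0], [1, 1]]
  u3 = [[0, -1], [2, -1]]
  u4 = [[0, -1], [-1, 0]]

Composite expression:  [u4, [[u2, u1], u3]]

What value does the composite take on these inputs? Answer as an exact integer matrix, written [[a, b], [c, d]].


[[3, 2], [-2, -3]]

[u2, u1] = [[1, 2], [-3, -1]]
[[u2, u1], u3] = [[1, -4], [-7, -1]]
[u4, [[u2, u1], u3]] = [[3, 2], [-2, -3]]


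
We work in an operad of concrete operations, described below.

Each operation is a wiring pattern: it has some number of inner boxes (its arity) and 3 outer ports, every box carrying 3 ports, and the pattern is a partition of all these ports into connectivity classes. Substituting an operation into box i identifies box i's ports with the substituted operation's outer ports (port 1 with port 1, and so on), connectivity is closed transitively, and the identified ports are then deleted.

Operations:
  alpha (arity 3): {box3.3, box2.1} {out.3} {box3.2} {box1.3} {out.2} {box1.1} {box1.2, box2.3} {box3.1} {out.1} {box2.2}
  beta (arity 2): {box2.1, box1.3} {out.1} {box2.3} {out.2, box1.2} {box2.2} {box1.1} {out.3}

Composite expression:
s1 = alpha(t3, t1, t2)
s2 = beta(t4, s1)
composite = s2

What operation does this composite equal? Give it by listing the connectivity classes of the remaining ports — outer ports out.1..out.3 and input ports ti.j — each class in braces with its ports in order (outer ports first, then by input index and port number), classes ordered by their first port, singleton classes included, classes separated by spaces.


{out.1} {out.2, t4.2} {out.3} {t1.1, t2.3} {t1.2} {t1.3, t3.2} {t2.1} {t2.2} {t3.1} {t3.3} {t4.1} {t4.3}

Substituting into beta glues patterns; closure does the rest.
composing alpha on (t3, t1, t2), with out.j its own outer ports: {out.1} {out.2} {out.3} {t1.1, t2.3} {t1.2} {t1.3, t3.2} {t2.1} {t2.2} {t3.1} {t3.3}
composing beta on (t4, t3, t1, t2), with out.j its own outer ports: {out.1} {out.2, t4.2} {out.3} {t1.1, t2.3} {t1.2} {t1.3, t3.2} {t2.1} {t2.2} {t3.1} {t3.3} {t4.1} {t4.3}


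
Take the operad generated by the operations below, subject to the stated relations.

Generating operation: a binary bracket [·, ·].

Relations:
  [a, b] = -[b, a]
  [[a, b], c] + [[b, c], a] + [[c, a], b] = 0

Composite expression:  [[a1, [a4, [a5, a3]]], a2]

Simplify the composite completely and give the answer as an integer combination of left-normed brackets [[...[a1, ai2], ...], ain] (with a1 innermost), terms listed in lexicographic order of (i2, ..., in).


[[[[a1, a3], a5], a4], a2] - [[[[a1, a4], a3], a5], a2] + [[[[a1, a4], a5], a3], a2] - [[[[a1, a5], a3], a4], a2]


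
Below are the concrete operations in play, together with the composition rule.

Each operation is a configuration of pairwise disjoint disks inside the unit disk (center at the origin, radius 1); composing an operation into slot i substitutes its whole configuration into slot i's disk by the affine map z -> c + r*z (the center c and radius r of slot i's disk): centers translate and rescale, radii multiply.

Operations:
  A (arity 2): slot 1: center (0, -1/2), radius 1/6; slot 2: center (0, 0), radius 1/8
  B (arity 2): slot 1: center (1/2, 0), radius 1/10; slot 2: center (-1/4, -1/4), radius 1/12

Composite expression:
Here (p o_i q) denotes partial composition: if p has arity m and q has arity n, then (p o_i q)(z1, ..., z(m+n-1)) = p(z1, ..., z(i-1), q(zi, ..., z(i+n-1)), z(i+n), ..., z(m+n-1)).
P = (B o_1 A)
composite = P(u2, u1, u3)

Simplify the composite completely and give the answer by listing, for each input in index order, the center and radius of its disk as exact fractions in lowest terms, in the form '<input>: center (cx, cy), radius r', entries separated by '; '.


u1: center (1/2, 0), radius 1/80; u2: center (1/2, -1/20), radius 1/60; u3: center (-1/4, -1/4), radius 1/12

Affine substitution under B: radii multiply and u-centers shift.
u2 passes through 2 substitutions, ending at center (1/2, -1/20), radius 1/60
u1 passes through 2 substitutions, ending at center (1/2, 0), radius 1/80
u3 passes through 1 substitution, ending at center (-1/4, -1/4), radius 1/12


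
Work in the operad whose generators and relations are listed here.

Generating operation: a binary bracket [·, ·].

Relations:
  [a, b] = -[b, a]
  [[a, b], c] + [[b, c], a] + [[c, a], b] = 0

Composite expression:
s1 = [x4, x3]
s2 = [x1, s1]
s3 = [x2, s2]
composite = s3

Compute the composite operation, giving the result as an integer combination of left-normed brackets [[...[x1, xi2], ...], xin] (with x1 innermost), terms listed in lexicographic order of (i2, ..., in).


Skip Jacobi rewriting: expand, keep x1-initial words, read off terms.
Composite bracket: [x2, [x1, [x4, x3]]]
Applying ab - ba throughout gives 8 signed words (2^3 = 8).
Words beginning with x1 determine it all:
  word x1x3x4x2 has sign +1, contributing +[[[x1, x3], x4], x2]
  word x1x4x3x2 has sign -1, contributing -[[[x1, x4], x3], x2]

[[[x1, x3], x4], x2] - [[[x1, x4], x3], x2]


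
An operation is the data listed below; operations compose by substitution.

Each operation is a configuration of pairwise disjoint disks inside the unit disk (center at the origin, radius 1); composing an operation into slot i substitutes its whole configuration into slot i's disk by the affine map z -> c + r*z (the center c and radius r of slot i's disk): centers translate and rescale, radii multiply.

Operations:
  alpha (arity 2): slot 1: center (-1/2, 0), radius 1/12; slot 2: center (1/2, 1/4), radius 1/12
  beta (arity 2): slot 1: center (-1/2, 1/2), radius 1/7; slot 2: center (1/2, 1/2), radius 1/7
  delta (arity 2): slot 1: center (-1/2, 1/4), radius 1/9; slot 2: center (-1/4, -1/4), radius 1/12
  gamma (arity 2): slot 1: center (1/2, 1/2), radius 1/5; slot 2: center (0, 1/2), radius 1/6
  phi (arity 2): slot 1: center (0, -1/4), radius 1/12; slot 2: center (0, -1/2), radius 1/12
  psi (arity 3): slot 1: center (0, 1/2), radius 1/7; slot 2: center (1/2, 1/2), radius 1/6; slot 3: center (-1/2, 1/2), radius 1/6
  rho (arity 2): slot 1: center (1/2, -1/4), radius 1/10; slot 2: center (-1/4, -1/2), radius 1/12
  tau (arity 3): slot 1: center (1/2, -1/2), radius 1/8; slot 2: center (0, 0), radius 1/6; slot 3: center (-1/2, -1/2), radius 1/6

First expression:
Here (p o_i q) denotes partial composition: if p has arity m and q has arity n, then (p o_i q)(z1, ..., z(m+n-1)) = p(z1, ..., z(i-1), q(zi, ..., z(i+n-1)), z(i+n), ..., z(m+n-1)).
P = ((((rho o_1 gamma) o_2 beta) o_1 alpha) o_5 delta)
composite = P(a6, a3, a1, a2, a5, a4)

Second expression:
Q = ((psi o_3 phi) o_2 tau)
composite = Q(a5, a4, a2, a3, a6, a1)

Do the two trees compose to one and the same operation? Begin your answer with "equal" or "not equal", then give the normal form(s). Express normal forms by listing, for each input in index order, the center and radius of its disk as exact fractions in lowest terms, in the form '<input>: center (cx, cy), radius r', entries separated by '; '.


not equal; the first gives a1: center (59/120, -23/120), radius 1/420; a2: center (61/120, -23/120), radius 1/420; a3: center (14/25, -39/200), radius 1/600; a4: center (-13/48, -25/48), radius 1/144; a5: center (-7/24, -23/48), radius 1/108; a6: center (27/50, -1/5), radius 1/600 and the second a1: center (-1/2, 5/12), radius 1/72; a2: center (1/2, 1/2), radius 1/36; a3: center (5/12, 5/12), radius 1/36; a4: center (7/12, 5/12), radius 1/48; a5: center (0, 1/2), radius 1/7; a6: center (-1/2, 11/24), radius 1/72

Normal form of the first expression: a1: center (59/120, -23/120), radius 1/420; a2: center (61/120, -23/120), radius 1/420; a3: center (14/25, -39/200), radius 1/600; a4: center (-13/48, -25/48), radius 1/144; a5: center (-7/24, -23/48), radius 1/108; a6: center (27/50, -1/5), radius 1/600
Normal form of the second expression: a1: center (-1/2, 5/12), radius 1/72; a2: center (1/2, 1/2), radius 1/36; a3: center (5/12, 5/12), radius 1/36; a4: center (7/12, 5/12), radius 1/48; a5: center (0, 1/2), radius 1/7; a6: center (-1/2, 11/24), radius 1/72
The forms do not match — not equal.


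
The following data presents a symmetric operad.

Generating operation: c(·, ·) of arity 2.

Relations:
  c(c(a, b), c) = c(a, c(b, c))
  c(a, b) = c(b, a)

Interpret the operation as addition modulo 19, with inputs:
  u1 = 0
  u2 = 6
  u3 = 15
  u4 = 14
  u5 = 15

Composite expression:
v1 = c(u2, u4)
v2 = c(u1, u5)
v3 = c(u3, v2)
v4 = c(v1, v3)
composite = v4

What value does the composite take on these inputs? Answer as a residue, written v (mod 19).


12 (mod 19)


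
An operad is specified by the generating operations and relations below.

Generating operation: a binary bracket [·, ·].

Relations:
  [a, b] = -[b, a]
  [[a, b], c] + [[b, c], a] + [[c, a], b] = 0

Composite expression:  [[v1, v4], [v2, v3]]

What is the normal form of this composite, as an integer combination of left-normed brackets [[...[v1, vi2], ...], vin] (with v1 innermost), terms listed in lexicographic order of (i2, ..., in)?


[[[v1, v4], v2], v3] - [[[v1, v4], v3], v2]

A multilinear Lie element is pinned by v1-initial words (v1 innermost).
Composite bracket: [[v1, v4], [v2, v3]]
The bracket unfolds into 8 signed words via [a, b] = ab - ba (2^3 = 8).
Words beginning with v1 determine it all:
  v1v4v2v3 appears with sign +1, giving the term +[[[v1, v4], v2], v3]
  v1v4v3v2 appears with sign -1, giving the term -[[[v1, v4], v3], v2]


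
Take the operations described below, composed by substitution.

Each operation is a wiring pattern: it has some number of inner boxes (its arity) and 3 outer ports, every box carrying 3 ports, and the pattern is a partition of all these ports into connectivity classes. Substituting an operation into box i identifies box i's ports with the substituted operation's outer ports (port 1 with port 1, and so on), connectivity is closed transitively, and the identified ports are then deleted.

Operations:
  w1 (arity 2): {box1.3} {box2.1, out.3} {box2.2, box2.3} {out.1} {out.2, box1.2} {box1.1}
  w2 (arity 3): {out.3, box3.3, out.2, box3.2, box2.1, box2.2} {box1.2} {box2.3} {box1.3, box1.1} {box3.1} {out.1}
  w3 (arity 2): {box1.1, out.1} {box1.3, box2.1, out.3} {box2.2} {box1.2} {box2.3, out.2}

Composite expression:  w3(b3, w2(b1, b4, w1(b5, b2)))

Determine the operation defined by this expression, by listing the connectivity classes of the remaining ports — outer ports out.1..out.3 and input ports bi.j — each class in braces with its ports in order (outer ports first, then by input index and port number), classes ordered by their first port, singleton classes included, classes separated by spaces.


{out.1, b3.1} {out.2, b2.1, b4.1, b4.2, b5.2} {out.3, b3.3} {b1.1, b1.3} {b1.2} {b2.2, b2.3} {b3.2} {b4.3} {b5.1} {b5.3}

Connectivity passes through glued w3-boundaries; trace each wire chain.
w1 over (b5, b2) gives {out.1} {out.2, b5.2} {out.3, b2.1} {b2.2, b2.3} {b5.1} {b5.3}, out.j being that stage's outer ports
w2 over (b1, b4, b5, b2) gives {out.1} {out.2, out.3, b2.1, b4.1, b4.2, b5.2} {b1.1, b1.3} {b1.2} {b2.2, b2.3} {b4.3} {b5.1} {b5.3}, out.j being that stage's outer ports
w3 over (b3, b1, b4, b5, b2) gives {out.1, b3.1} {out.2, b2.1, b4.1, b4.2, b5.2} {out.3, b3.3} {b1.1, b1.3} {b1.2} {b2.2, b2.3} {b3.2} {b4.3} {b5.1} {b5.3}, out.j being that stage's outer ports


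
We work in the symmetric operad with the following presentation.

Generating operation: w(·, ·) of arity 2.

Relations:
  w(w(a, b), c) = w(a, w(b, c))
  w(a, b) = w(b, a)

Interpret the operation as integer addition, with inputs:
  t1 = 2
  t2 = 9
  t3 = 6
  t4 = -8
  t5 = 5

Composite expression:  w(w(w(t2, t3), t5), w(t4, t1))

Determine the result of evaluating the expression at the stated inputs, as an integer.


w(t2, t3) = 15
w(w(t2, t3), t5) = 20
w(t4, t1) = -6
w(w(w(t2, t3), t5), w(t4, t1)) = 14

14


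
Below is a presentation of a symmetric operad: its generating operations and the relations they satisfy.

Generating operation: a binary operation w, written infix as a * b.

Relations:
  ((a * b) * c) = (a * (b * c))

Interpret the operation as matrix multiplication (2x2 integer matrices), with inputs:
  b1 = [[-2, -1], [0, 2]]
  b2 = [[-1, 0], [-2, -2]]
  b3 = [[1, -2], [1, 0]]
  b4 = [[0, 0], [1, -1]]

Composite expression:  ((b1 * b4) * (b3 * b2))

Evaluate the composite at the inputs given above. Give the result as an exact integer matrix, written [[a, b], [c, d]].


[[-4, -4], [8, 8]]

(b1 * b4) = [[-1, 1], [2, -2]]
(b3 * b2) = [[3, 4], [-1, 0]]
((b1 * b4) * (b3 * b2)) = [[-4, -4], [8, 8]]


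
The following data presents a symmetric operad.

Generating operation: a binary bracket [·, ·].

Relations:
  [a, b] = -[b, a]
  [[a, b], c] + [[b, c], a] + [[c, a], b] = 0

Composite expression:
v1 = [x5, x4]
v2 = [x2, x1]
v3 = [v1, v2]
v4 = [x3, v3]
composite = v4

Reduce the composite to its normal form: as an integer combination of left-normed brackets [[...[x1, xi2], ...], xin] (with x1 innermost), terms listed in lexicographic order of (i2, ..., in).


[[[[x1, x2], x4], x5], x3] - [[[[x1, x2], x5], x4], x3]

Skip Jacobi rewriting: expand, keep x1-initial words, read off terms.
Composite bracket: [x3, [[x5, x4], [x2, x1]]]
Full expansion: 16 signed words from ab - ba (2^4 = 16).
Words beginning with x1 determine it all:
  x1x2x4x5x3 appears with sign +1, giving the term +[[[[x1, x2], x4], x5], x3]
  x1x2x5x4x3 appears with sign -1, giving the term -[[[[x1, x2], x5], x4], x3]


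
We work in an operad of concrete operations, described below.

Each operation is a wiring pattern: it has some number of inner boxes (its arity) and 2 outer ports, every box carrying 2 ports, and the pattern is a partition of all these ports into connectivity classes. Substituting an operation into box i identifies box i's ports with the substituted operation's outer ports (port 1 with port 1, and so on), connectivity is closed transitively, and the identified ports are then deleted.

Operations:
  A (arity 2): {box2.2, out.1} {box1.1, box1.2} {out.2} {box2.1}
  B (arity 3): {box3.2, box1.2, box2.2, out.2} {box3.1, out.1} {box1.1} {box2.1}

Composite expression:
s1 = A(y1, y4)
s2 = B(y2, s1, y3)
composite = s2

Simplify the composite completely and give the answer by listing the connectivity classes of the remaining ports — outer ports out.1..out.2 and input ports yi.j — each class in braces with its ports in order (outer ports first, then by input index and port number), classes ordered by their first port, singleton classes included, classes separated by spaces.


{out.1, y3.1} {out.2, y2.2, y3.2} {y1.1, y1.2} {y2.1} {y4.1} {y4.2}

Reachability decides: close wires over B-identified ports.
stage A: inputs (y1, y4), connectivity {out.1, y4.2} {out.2} {y1.1, y1.2} {y4.1}, out.j its boundary
stage B: inputs (y2, y1, y4, y3), connectivity {out.1, y3.1} {out.2, y2.2, y3.2} {y1.1, y1.2} {y2.1} {y4.1} {y4.2}, out.j its boundary


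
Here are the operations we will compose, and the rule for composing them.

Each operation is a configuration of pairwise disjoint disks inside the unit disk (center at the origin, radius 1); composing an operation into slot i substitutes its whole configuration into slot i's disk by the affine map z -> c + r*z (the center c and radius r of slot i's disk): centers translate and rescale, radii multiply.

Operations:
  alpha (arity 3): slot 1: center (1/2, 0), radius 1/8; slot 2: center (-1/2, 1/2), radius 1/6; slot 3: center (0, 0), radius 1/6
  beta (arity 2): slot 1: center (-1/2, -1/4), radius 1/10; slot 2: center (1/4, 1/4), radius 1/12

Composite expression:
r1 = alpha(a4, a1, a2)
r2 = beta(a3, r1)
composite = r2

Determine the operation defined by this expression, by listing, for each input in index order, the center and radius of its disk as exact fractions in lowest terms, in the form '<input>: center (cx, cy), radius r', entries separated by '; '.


Affine substitution under beta: radii multiply and a-centers shift.
a3 passes through 1 substitution, ending at center (-1/2, -1/4), radius 1/10
a4 passes through 2 substitutions, ending at center (7/24, 1/4), radius 1/96
a1 passes through 2 substitutions, ending at center (5/24, 7/24), radius 1/72
a2 passes through 2 substitutions, ending at center (1/4, 1/4), radius 1/72

a1: center (5/24, 7/24), radius 1/72; a2: center (1/4, 1/4), radius 1/72; a3: center (-1/2, -1/4), radius 1/10; a4: center (7/24, 1/4), radius 1/96


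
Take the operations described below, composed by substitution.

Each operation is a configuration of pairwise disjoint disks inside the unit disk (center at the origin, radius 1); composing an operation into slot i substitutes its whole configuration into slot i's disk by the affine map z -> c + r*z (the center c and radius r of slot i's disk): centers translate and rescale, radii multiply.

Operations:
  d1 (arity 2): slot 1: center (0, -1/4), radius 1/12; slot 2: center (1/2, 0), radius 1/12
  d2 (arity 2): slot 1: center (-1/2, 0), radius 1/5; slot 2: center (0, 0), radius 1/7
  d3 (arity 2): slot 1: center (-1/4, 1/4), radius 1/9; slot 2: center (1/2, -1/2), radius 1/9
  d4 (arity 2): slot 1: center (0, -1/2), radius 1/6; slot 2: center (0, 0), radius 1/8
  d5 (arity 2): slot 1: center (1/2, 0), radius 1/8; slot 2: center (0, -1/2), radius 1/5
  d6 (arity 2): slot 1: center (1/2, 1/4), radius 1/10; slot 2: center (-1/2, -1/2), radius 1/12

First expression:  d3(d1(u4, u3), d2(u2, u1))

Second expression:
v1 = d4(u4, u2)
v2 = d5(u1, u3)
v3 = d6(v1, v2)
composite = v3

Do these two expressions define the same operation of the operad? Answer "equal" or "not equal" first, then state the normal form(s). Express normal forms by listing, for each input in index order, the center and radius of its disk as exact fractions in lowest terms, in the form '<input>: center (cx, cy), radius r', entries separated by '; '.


not equal; the first gives u1: center (1/2, -1/2), radius 1/63; u2: center (4/9, -1/2), radius 1/45; u3: center (-7/36, 1/4), radius 1/108; u4: center (-1/4, 2/9), radius 1/108 and the second u1: center (-11/24, -1/2), radius 1/96; u2: center (1/2, 1/4), radius 1/80; u3: center (-1/2, -13/24), radius 1/60; u4: center (1/2, 1/5), radius 1/60

The first expression, normalized: u1: center (1/2, -1/2), radius 1/63; u2: center (4/9, -1/2), radius 1/45; u3: center (-7/36, 1/4), radius 1/108; u4: center (-1/4, 2/9), radius 1/108
The second expression, normalized: u1: center (-11/24, -1/2), radius 1/96; u2: center (1/2, 1/4), radius 1/80; u3: center (-1/2, -13/24), radius 1/60; u4: center (1/2, 1/5), radius 1/60
The normal forms differ: not equal.


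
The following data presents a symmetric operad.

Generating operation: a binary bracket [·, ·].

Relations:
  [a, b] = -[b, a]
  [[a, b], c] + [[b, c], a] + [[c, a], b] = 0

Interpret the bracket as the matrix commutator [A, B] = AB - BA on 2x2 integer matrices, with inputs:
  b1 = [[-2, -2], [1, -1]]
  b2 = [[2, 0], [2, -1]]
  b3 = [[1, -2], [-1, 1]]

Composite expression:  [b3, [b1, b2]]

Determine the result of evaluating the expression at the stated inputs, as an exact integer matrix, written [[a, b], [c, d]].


[[-4, -16], [8, 4]]

[b1, b2] = [[-4, 6], [5, 4]]
[b3, [b1, b2]] = [[-4, -16], [8, 4]]


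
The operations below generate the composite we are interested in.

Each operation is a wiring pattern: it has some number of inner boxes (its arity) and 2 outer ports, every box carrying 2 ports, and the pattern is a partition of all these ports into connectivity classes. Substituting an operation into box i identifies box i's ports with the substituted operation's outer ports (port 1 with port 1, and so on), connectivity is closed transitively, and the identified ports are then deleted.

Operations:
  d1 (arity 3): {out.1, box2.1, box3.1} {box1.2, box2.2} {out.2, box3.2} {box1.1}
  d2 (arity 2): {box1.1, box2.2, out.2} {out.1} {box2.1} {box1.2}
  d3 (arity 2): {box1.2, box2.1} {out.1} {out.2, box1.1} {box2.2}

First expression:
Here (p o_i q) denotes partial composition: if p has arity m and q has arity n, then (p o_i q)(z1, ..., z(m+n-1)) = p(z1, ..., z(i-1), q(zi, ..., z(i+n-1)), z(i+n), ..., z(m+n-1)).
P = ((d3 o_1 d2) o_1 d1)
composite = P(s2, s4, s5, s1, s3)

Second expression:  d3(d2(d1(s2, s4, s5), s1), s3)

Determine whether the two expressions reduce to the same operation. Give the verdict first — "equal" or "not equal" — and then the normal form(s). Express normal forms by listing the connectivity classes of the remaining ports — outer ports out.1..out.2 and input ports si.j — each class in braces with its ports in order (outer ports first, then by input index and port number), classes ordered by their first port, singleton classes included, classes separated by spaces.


equal; both compose to {out.1} {out.2} {s1.1} {s1.2, s3.1, s4.1, s5.1} {s2.1} {s2.2, s4.2} {s3.2} {s5.2}


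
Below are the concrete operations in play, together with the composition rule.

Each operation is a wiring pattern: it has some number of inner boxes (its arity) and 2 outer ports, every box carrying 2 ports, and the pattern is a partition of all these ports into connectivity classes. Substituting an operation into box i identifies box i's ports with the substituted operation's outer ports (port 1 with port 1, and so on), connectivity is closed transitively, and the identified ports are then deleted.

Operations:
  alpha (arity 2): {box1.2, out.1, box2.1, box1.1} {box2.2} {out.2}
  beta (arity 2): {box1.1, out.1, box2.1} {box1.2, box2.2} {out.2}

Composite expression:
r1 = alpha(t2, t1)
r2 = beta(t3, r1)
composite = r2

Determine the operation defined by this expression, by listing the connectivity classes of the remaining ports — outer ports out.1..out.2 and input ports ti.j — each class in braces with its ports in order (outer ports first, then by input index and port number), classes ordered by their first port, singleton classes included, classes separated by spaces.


{out.1, t1.1, t2.1, t2.2, t3.1} {out.2} {t1.2} {t3.2}

Reachability decides: close wires over beta-identified ports.
stage alpha: inputs (t2, t1), connectivity {out.1, t1.1, t2.1, t2.2} {out.2} {t1.2}, out.j its boundary
stage beta: inputs (t3, t2, t1), connectivity {out.1, t1.1, t2.1, t2.2, t3.1} {out.2} {t1.2} {t3.2}, out.j its boundary


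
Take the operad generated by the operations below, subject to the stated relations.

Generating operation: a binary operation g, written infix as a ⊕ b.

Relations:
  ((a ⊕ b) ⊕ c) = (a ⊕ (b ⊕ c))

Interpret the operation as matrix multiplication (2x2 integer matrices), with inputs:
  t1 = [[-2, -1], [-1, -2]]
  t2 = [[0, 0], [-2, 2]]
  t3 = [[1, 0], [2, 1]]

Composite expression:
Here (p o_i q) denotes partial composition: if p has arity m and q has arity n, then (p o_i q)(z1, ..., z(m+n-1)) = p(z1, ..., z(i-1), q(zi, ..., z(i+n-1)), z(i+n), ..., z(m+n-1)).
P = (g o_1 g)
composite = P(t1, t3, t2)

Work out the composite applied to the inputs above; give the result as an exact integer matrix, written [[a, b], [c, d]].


(t1 ⊕ t3) = [[-4, -1], [-5, -2]]
((t1 ⊕ t3) ⊕ t2) = [[2, -2], [4, -4]]

[[2, -2], [4, -4]]
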